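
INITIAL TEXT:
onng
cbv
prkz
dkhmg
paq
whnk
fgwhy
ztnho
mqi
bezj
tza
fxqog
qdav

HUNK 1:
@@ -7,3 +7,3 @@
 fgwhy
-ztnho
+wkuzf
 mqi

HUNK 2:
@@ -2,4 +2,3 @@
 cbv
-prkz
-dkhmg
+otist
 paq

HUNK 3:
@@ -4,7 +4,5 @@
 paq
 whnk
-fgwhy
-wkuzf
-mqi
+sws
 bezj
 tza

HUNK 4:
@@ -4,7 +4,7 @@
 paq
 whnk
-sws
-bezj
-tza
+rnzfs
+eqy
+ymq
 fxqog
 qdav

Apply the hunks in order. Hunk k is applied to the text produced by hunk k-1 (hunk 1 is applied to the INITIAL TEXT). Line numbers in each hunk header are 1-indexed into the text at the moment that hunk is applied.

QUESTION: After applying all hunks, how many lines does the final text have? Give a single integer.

Answer: 10

Derivation:
Hunk 1: at line 7 remove [ztnho] add [wkuzf] -> 13 lines: onng cbv prkz dkhmg paq whnk fgwhy wkuzf mqi bezj tza fxqog qdav
Hunk 2: at line 2 remove [prkz,dkhmg] add [otist] -> 12 lines: onng cbv otist paq whnk fgwhy wkuzf mqi bezj tza fxqog qdav
Hunk 3: at line 4 remove [fgwhy,wkuzf,mqi] add [sws] -> 10 lines: onng cbv otist paq whnk sws bezj tza fxqog qdav
Hunk 4: at line 4 remove [sws,bezj,tza] add [rnzfs,eqy,ymq] -> 10 lines: onng cbv otist paq whnk rnzfs eqy ymq fxqog qdav
Final line count: 10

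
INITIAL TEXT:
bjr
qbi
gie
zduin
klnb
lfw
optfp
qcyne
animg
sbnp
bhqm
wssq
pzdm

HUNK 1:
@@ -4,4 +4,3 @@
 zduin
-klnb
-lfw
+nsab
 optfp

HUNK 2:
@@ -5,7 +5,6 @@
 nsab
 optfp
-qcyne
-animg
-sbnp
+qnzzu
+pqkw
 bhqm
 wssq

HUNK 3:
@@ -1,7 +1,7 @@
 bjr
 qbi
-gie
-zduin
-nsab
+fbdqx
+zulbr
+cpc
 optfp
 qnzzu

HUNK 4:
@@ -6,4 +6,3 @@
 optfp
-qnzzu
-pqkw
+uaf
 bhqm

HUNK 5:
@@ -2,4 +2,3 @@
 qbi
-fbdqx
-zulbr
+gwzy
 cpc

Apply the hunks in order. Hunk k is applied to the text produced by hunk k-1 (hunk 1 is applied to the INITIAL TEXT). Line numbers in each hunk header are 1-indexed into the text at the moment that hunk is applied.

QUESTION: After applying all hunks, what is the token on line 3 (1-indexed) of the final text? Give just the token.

Hunk 1: at line 4 remove [klnb,lfw] add [nsab] -> 12 lines: bjr qbi gie zduin nsab optfp qcyne animg sbnp bhqm wssq pzdm
Hunk 2: at line 5 remove [qcyne,animg,sbnp] add [qnzzu,pqkw] -> 11 lines: bjr qbi gie zduin nsab optfp qnzzu pqkw bhqm wssq pzdm
Hunk 3: at line 1 remove [gie,zduin,nsab] add [fbdqx,zulbr,cpc] -> 11 lines: bjr qbi fbdqx zulbr cpc optfp qnzzu pqkw bhqm wssq pzdm
Hunk 4: at line 6 remove [qnzzu,pqkw] add [uaf] -> 10 lines: bjr qbi fbdqx zulbr cpc optfp uaf bhqm wssq pzdm
Hunk 5: at line 2 remove [fbdqx,zulbr] add [gwzy] -> 9 lines: bjr qbi gwzy cpc optfp uaf bhqm wssq pzdm
Final line 3: gwzy

Answer: gwzy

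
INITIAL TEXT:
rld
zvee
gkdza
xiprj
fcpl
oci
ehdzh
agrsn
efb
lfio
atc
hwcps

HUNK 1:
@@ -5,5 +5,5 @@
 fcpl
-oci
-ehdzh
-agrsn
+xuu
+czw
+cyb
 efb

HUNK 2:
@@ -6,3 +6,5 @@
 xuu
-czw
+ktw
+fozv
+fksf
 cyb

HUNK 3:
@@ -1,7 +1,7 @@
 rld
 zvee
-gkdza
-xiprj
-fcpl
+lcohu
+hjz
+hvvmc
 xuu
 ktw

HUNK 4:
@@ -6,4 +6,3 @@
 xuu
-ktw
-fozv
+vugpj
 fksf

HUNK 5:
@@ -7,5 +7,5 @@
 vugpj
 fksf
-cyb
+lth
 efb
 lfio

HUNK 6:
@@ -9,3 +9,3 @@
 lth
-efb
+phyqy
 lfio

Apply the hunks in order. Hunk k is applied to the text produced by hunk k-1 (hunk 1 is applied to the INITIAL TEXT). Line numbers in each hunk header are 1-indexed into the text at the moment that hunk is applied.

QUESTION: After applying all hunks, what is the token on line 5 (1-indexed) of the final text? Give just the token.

Hunk 1: at line 5 remove [oci,ehdzh,agrsn] add [xuu,czw,cyb] -> 12 lines: rld zvee gkdza xiprj fcpl xuu czw cyb efb lfio atc hwcps
Hunk 2: at line 6 remove [czw] add [ktw,fozv,fksf] -> 14 lines: rld zvee gkdza xiprj fcpl xuu ktw fozv fksf cyb efb lfio atc hwcps
Hunk 3: at line 1 remove [gkdza,xiprj,fcpl] add [lcohu,hjz,hvvmc] -> 14 lines: rld zvee lcohu hjz hvvmc xuu ktw fozv fksf cyb efb lfio atc hwcps
Hunk 4: at line 6 remove [ktw,fozv] add [vugpj] -> 13 lines: rld zvee lcohu hjz hvvmc xuu vugpj fksf cyb efb lfio atc hwcps
Hunk 5: at line 7 remove [cyb] add [lth] -> 13 lines: rld zvee lcohu hjz hvvmc xuu vugpj fksf lth efb lfio atc hwcps
Hunk 6: at line 9 remove [efb] add [phyqy] -> 13 lines: rld zvee lcohu hjz hvvmc xuu vugpj fksf lth phyqy lfio atc hwcps
Final line 5: hvvmc

Answer: hvvmc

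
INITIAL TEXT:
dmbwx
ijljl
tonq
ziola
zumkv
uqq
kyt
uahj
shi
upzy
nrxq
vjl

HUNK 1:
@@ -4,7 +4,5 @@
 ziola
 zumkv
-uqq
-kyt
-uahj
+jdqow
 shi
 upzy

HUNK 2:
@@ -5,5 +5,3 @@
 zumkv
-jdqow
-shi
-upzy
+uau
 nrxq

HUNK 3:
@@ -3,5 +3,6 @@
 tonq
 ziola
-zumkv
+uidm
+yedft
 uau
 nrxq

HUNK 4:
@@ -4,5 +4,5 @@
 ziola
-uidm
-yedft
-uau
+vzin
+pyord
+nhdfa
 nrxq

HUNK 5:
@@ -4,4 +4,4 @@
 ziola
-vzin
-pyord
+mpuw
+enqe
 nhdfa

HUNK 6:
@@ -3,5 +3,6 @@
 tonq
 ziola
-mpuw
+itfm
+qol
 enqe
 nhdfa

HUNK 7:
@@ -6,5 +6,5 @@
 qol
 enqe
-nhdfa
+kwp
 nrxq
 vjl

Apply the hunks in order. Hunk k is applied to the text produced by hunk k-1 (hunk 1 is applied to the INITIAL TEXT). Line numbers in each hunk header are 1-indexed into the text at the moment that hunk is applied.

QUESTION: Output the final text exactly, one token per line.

Answer: dmbwx
ijljl
tonq
ziola
itfm
qol
enqe
kwp
nrxq
vjl

Derivation:
Hunk 1: at line 4 remove [uqq,kyt,uahj] add [jdqow] -> 10 lines: dmbwx ijljl tonq ziola zumkv jdqow shi upzy nrxq vjl
Hunk 2: at line 5 remove [jdqow,shi,upzy] add [uau] -> 8 lines: dmbwx ijljl tonq ziola zumkv uau nrxq vjl
Hunk 3: at line 3 remove [zumkv] add [uidm,yedft] -> 9 lines: dmbwx ijljl tonq ziola uidm yedft uau nrxq vjl
Hunk 4: at line 4 remove [uidm,yedft,uau] add [vzin,pyord,nhdfa] -> 9 lines: dmbwx ijljl tonq ziola vzin pyord nhdfa nrxq vjl
Hunk 5: at line 4 remove [vzin,pyord] add [mpuw,enqe] -> 9 lines: dmbwx ijljl tonq ziola mpuw enqe nhdfa nrxq vjl
Hunk 6: at line 3 remove [mpuw] add [itfm,qol] -> 10 lines: dmbwx ijljl tonq ziola itfm qol enqe nhdfa nrxq vjl
Hunk 7: at line 6 remove [nhdfa] add [kwp] -> 10 lines: dmbwx ijljl tonq ziola itfm qol enqe kwp nrxq vjl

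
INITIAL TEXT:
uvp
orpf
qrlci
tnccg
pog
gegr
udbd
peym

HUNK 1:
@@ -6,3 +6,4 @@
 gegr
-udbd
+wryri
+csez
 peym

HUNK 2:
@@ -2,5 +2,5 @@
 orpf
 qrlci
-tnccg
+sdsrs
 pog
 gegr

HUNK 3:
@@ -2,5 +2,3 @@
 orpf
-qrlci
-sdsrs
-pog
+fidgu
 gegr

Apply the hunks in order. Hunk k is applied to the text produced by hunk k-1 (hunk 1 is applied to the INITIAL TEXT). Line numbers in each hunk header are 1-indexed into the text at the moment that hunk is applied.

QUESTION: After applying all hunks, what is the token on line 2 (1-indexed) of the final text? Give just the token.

Answer: orpf

Derivation:
Hunk 1: at line 6 remove [udbd] add [wryri,csez] -> 9 lines: uvp orpf qrlci tnccg pog gegr wryri csez peym
Hunk 2: at line 2 remove [tnccg] add [sdsrs] -> 9 lines: uvp orpf qrlci sdsrs pog gegr wryri csez peym
Hunk 3: at line 2 remove [qrlci,sdsrs,pog] add [fidgu] -> 7 lines: uvp orpf fidgu gegr wryri csez peym
Final line 2: orpf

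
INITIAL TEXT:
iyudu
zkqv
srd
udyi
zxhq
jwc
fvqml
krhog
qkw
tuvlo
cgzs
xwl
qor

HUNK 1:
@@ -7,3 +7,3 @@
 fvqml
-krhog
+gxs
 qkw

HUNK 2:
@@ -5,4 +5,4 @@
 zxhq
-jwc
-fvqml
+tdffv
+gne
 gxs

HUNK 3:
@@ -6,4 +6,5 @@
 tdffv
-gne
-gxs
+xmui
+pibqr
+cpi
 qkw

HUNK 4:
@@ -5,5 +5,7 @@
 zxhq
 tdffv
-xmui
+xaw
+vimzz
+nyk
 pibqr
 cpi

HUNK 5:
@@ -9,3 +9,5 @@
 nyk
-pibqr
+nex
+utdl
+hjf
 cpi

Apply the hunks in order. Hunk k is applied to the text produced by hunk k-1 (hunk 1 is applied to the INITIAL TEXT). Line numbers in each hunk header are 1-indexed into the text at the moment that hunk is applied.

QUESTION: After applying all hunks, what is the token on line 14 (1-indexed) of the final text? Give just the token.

Answer: qkw

Derivation:
Hunk 1: at line 7 remove [krhog] add [gxs] -> 13 lines: iyudu zkqv srd udyi zxhq jwc fvqml gxs qkw tuvlo cgzs xwl qor
Hunk 2: at line 5 remove [jwc,fvqml] add [tdffv,gne] -> 13 lines: iyudu zkqv srd udyi zxhq tdffv gne gxs qkw tuvlo cgzs xwl qor
Hunk 3: at line 6 remove [gne,gxs] add [xmui,pibqr,cpi] -> 14 lines: iyudu zkqv srd udyi zxhq tdffv xmui pibqr cpi qkw tuvlo cgzs xwl qor
Hunk 4: at line 5 remove [xmui] add [xaw,vimzz,nyk] -> 16 lines: iyudu zkqv srd udyi zxhq tdffv xaw vimzz nyk pibqr cpi qkw tuvlo cgzs xwl qor
Hunk 5: at line 9 remove [pibqr] add [nex,utdl,hjf] -> 18 lines: iyudu zkqv srd udyi zxhq tdffv xaw vimzz nyk nex utdl hjf cpi qkw tuvlo cgzs xwl qor
Final line 14: qkw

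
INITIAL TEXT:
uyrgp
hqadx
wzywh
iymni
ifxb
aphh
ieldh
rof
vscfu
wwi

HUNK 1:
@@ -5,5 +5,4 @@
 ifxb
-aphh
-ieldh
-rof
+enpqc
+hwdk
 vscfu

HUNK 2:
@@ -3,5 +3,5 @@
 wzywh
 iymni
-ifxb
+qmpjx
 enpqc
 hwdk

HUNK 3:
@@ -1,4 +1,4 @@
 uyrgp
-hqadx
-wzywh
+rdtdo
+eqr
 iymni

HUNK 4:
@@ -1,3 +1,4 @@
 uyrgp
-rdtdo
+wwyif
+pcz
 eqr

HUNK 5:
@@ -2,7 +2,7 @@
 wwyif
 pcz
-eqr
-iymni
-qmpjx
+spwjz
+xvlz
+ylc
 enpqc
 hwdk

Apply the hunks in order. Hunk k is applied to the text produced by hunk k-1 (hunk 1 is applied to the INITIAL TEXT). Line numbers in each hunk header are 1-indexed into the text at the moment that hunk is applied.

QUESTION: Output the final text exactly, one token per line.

Hunk 1: at line 5 remove [aphh,ieldh,rof] add [enpqc,hwdk] -> 9 lines: uyrgp hqadx wzywh iymni ifxb enpqc hwdk vscfu wwi
Hunk 2: at line 3 remove [ifxb] add [qmpjx] -> 9 lines: uyrgp hqadx wzywh iymni qmpjx enpqc hwdk vscfu wwi
Hunk 3: at line 1 remove [hqadx,wzywh] add [rdtdo,eqr] -> 9 lines: uyrgp rdtdo eqr iymni qmpjx enpqc hwdk vscfu wwi
Hunk 4: at line 1 remove [rdtdo] add [wwyif,pcz] -> 10 lines: uyrgp wwyif pcz eqr iymni qmpjx enpqc hwdk vscfu wwi
Hunk 5: at line 2 remove [eqr,iymni,qmpjx] add [spwjz,xvlz,ylc] -> 10 lines: uyrgp wwyif pcz spwjz xvlz ylc enpqc hwdk vscfu wwi

Answer: uyrgp
wwyif
pcz
spwjz
xvlz
ylc
enpqc
hwdk
vscfu
wwi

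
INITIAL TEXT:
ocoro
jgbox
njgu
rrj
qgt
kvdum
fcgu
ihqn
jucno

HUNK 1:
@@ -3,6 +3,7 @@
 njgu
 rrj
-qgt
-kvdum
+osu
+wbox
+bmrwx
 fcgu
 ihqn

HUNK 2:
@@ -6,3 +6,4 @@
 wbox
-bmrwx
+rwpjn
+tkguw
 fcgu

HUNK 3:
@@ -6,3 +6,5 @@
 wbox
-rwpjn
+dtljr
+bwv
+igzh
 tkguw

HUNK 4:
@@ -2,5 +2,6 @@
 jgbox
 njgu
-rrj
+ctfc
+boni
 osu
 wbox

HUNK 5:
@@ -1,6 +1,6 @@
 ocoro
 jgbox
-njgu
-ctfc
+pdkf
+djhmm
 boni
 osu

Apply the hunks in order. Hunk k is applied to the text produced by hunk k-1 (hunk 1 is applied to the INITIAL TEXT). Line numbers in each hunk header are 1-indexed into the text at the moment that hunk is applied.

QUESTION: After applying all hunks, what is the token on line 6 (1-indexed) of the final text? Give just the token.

Answer: osu

Derivation:
Hunk 1: at line 3 remove [qgt,kvdum] add [osu,wbox,bmrwx] -> 10 lines: ocoro jgbox njgu rrj osu wbox bmrwx fcgu ihqn jucno
Hunk 2: at line 6 remove [bmrwx] add [rwpjn,tkguw] -> 11 lines: ocoro jgbox njgu rrj osu wbox rwpjn tkguw fcgu ihqn jucno
Hunk 3: at line 6 remove [rwpjn] add [dtljr,bwv,igzh] -> 13 lines: ocoro jgbox njgu rrj osu wbox dtljr bwv igzh tkguw fcgu ihqn jucno
Hunk 4: at line 2 remove [rrj] add [ctfc,boni] -> 14 lines: ocoro jgbox njgu ctfc boni osu wbox dtljr bwv igzh tkguw fcgu ihqn jucno
Hunk 5: at line 1 remove [njgu,ctfc] add [pdkf,djhmm] -> 14 lines: ocoro jgbox pdkf djhmm boni osu wbox dtljr bwv igzh tkguw fcgu ihqn jucno
Final line 6: osu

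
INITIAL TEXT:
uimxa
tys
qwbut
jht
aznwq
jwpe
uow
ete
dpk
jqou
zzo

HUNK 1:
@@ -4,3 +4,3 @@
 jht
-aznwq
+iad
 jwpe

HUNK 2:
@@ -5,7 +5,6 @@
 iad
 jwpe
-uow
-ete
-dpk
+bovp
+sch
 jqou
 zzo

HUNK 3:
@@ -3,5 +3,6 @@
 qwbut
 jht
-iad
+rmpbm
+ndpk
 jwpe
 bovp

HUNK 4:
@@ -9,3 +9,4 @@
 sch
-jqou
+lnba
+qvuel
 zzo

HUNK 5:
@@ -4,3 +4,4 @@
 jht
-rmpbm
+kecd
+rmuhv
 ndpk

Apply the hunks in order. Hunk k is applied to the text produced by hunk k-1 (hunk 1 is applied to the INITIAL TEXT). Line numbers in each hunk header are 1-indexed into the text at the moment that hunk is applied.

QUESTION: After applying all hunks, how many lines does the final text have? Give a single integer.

Hunk 1: at line 4 remove [aznwq] add [iad] -> 11 lines: uimxa tys qwbut jht iad jwpe uow ete dpk jqou zzo
Hunk 2: at line 5 remove [uow,ete,dpk] add [bovp,sch] -> 10 lines: uimxa tys qwbut jht iad jwpe bovp sch jqou zzo
Hunk 3: at line 3 remove [iad] add [rmpbm,ndpk] -> 11 lines: uimxa tys qwbut jht rmpbm ndpk jwpe bovp sch jqou zzo
Hunk 4: at line 9 remove [jqou] add [lnba,qvuel] -> 12 lines: uimxa tys qwbut jht rmpbm ndpk jwpe bovp sch lnba qvuel zzo
Hunk 5: at line 4 remove [rmpbm] add [kecd,rmuhv] -> 13 lines: uimxa tys qwbut jht kecd rmuhv ndpk jwpe bovp sch lnba qvuel zzo
Final line count: 13

Answer: 13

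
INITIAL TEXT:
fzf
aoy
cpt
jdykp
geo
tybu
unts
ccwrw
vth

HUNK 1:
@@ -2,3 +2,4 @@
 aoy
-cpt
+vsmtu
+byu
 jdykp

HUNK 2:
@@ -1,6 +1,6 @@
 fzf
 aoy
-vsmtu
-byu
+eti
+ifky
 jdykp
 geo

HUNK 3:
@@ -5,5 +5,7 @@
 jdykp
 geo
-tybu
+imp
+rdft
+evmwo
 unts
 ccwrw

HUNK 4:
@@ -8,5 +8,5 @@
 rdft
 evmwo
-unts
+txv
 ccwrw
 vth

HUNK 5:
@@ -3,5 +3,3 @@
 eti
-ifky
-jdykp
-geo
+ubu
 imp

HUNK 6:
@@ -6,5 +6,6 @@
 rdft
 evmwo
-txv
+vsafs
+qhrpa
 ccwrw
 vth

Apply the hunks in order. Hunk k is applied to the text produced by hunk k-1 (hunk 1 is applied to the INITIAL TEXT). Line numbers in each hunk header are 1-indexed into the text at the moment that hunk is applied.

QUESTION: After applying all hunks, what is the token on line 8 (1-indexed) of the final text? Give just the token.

Hunk 1: at line 2 remove [cpt] add [vsmtu,byu] -> 10 lines: fzf aoy vsmtu byu jdykp geo tybu unts ccwrw vth
Hunk 2: at line 1 remove [vsmtu,byu] add [eti,ifky] -> 10 lines: fzf aoy eti ifky jdykp geo tybu unts ccwrw vth
Hunk 3: at line 5 remove [tybu] add [imp,rdft,evmwo] -> 12 lines: fzf aoy eti ifky jdykp geo imp rdft evmwo unts ccwrw vth
Hunk 4: at line 8 remove [unts] add [txv] -> 12 lines: fzf aoy eti ifky jdykp geo imp rdft evmwo txv ccwrw vth
Hunk 5: at line 3 remove [ifky,jdykp,geo] add [ubu] -> 10 lines: fzf aoy eti ubu imp rdft evmwo txv ccwrw vth
Hunk 6: at line 6 remove [txv] add [vsafs,qhrpa] -> 11 lines: fzf aoy eti ubu imp rdft evmwo vsafs qhrpa ccwrw vth
Final line 8: vsafs

Answer: vsafs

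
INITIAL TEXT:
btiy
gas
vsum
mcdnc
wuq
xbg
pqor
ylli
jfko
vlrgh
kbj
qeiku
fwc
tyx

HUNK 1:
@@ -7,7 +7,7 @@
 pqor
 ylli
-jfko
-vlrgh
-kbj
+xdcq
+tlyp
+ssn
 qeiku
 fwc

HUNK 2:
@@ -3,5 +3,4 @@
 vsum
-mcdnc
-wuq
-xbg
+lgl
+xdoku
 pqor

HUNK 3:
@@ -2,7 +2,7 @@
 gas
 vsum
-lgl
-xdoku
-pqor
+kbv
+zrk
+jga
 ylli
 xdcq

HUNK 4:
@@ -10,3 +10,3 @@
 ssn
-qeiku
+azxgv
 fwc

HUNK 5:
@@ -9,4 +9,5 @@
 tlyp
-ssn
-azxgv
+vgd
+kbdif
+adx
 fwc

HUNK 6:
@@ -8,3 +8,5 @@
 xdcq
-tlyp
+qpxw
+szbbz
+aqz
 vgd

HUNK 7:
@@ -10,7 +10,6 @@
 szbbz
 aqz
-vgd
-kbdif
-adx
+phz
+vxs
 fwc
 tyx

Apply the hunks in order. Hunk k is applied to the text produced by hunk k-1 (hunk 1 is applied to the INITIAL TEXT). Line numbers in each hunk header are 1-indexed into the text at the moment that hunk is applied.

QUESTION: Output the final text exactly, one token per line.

Answer: btiy
gas
vsum
kbv
zrk
jga
ylli
xdcq
qpxw
szbbz
aqz
phz
vxs
fwc
tyx

Derivation:
Hunk 1: at line 7 remove [jfko,vlrgh,kbj] add [xdcq,tlyp,ssn] -> 14 lines: btiy gas vsum mcdnc wuq xbg pqor ylli xdcq tlyp ssn qeiku fwc tyx
Hunk 2: at line 3 remove [mcdnc,wuq,xbg] add [lgl,xdoku] -> 13 lines: btiy gas vsum lgl xdoku pqor ylli xdcq tlyp ssn qeiku fwc tyx
Hunk 3: at line 2 remove [lgl,xdoku,pqor] add [kbv,zrk,jga] -> 13 lines: btiy gas vsum kbv zrk jga ylli xdcq tlyp ssn qeiku fwc tyx
Hunk 4: at line 10 remove [qeiku] add [azxgv] -> 13 lines: btiy gas vsum kbv zrk jga ylli xdcq tlyp ssn azxgv fwc tyx
Hunk 5: at line 9 remove [ssn,azxgv] add [vgd,kbdif,adx] -> 14 lines: btiy gas vsum kbv zrk jga ylli xdcq tlyp vgd kbdif adx fwc tyx
Hunk 6: at line 8 remove [tlyp] add [qpxw,szbbz,aqz] -> 16 lines: btiy gas vsum kbv zrk jga ylli xdcq qpxw szbbz aqz vgd kbdif adx fwc tyx
Hunk 7: at line 10 remove [vgd,kbdif,adx] add [phz,vxs] -> 15 lines: btiy gas vsum kbv zrk jga ylli xdcq qpxw szbbz aqz phz vxs fwc tyx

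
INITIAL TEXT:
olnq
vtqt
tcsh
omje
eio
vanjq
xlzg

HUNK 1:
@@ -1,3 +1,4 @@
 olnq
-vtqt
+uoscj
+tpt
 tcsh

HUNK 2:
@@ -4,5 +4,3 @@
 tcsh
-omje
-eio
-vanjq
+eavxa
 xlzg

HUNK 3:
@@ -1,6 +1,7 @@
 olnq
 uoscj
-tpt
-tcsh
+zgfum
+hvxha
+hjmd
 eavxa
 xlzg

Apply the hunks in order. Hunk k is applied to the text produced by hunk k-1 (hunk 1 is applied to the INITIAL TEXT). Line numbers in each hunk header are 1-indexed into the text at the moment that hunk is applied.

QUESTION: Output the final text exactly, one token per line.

Hunk 1: at line 1 remove [vtqt] add [uoscj,tpt] -> 8 lines: olnq uoscj tpt tcsh omje eio vanjq xlzg
Hunk 2: at line 4 remove [omje,eio,vanjq] add [eavxa] -> 6 lines: olnq uoscj tpt tcsh eavxa xlzg
Hunk 3: at line 1 remove [tpt,tcsh] add [zgfum,hvxha,hjmd] -> 7 lines: olnq uoscj zgfum hvxha hjmd eavxa xlzg

Answer: olnq
uoscj
zgfum
hvxha
hjmd
eavxa
xlzg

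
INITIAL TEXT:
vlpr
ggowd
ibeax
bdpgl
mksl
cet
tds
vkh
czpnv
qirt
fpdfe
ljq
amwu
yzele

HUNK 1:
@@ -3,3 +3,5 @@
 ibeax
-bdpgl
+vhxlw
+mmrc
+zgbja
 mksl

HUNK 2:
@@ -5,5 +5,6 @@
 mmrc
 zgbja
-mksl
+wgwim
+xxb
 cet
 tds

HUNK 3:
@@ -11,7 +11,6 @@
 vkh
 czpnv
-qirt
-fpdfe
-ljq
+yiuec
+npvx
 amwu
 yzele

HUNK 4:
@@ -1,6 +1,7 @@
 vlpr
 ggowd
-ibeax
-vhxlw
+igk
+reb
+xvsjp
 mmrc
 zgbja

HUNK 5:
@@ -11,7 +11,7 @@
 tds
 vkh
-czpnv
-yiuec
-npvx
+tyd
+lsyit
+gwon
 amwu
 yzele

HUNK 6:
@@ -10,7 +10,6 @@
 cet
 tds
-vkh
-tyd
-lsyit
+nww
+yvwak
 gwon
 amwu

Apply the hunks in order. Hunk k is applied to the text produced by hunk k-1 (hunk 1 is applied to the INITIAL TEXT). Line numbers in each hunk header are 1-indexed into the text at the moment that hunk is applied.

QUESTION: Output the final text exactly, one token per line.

Answer: vlpr
ggowd
igk
reb
xvsjp
mmrc
zgbja
wgwim
xxb
cet
tds
nww
yvwak
gwon
amwu
yzele

Derivation:
Hunk 1: at line 3 remove [bdpgl] add [vhxlw,mmrc,zgbja] -> 16 lines: vlpr ggowd ibeax vhxlw mmrc zgbja mksl cet tds vkh czpnv qirt fpdfe ljq amwu yzele
Hunk 2: at line 5 remove [mksl] add [wgwim,xxb] -> 17 lines: vlpr ggowd ibeax vhxlw mmrc zgbja wgwim xxb cet tds vkh czpnv qirt fpdfe ljq amwu yzele
Hunk 3: at line 11 remove [qirt,fpdfe,ljq] add [yiuec,npvx] -> 16 lines: vlpr ggowd ibeax vhxlw mmrc zgbja wgwim xxb cet tds vkh czpnv yiuec npvx amwu yzele
Hunk 4: at line 1 remove [ibeax,vhxlw] add [igk,reb,xvsjp] -> 17 lines: vlpr ggowd igk reb xvsjp mmrc zgbja wgwim xxb cet tds vkh czpnv yiuec npvx amwu yzele
Hunk 5: at line 11 remove [czpnv,yiuec,npvx] add [tyd,lsyit,gwon] -> 17 lines: vlpr ggowd igk reb xvsjp mmrc zgbja wgwim xxb cet tds vkh tyd lsyit gwon amwu yzele
Hunk 6: at line 10 remove [vkh,tyd,lsyit] add [nww,yvwak] -> 16 lines: vlpr ggowd igk reb xvsjp mmrc zgbja wgwim xxb cet tds nww yvwak gwon amwu yzele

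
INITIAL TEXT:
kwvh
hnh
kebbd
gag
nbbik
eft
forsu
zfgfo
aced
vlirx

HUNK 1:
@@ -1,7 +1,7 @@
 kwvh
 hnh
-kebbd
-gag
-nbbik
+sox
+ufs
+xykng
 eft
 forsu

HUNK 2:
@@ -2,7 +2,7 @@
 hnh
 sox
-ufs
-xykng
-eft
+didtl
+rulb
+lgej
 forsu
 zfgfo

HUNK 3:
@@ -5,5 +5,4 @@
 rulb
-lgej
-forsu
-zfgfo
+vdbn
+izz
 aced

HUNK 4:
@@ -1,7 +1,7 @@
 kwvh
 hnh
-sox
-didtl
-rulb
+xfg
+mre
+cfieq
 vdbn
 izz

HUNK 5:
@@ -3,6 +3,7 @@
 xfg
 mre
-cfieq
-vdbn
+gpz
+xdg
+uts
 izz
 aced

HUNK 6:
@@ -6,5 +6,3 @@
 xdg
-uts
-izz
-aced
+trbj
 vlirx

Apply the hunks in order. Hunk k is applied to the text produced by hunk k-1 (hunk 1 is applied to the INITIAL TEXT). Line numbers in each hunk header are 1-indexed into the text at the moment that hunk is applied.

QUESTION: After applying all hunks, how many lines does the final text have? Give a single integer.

Answer: 8

Derivation:
Hunk 1: at line 1 remove [kebbd,gag,nbbik] add [sox,ufs,xykng] -> 10 lines: kwvh hnh sox ufs xykng eft forsu zfgfo aced vlirx
Hunk 2: at line 2 remove [ufs,xykng,eft] add [didtl,rulb,lgej] -> 10 lines: kwvh hnh sox didtl rulb lgej forsu zfgfo aced vlirx
Hunk 3: at line 5 remove [lgej,forsu,zfgfo] add [vdbn,izz] -> 9 lines: kwvh hnh sox didtl rulb vdbn izz aced vlirx
Hunk 4: at line 1 remove [sox,didtl,rulb] add [xfg,mre,cfieq] -> 9 lines: kwvh hnh xfg mre cfieq vdbn izz aced vlirx
Hunk 5: at line 3 remove [cfieq,vdbn] add [gpz,xdg,uts] -> 10 lines: kwvh hnh xfg mre gpz xdg uts izz aced vlirx
Hunk 6: at line 6 remove [uts,izz,aced] add [trbj] -> 8 lines: kwvh hnh xfg mre gpz xdg trbj vlirx
Final line count: 8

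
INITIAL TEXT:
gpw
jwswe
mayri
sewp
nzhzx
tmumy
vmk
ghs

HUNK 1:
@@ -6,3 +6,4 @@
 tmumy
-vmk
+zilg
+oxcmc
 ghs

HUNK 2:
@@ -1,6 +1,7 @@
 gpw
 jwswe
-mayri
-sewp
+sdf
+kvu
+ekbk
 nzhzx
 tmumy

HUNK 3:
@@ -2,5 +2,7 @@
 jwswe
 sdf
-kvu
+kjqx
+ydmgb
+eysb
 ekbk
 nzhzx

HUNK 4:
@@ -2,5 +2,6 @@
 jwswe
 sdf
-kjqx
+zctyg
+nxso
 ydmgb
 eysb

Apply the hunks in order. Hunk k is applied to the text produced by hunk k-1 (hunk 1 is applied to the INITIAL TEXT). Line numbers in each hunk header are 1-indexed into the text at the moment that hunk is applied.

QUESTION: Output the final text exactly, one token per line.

Hunk 1: at line 6 remove [vmk] add [zilg,oxcmc] -> 9 lines: gpw jwswe mayri sewp nzhzx tmumy zilg oxcmc ghs
Hunk 2: at line 1 remove [mayri,sewp] add [sdf,kvu,ekbk] -> 10 lines: gpw jwswe sdf kvu ekbk nzhzx tmumy zilg oxcmc ghs
Hunk 3: at line 2 remove [kvu] add [kjqx,ydmgb,eysb] -> 12 lines: gpw jwswe sdf kjqx ydmgb eysb ekbk nzhzx tmumy zilg oxcmc ghs
Hunk 4: at line 2 remove [kjqx] add [zctyg,nxso] -> 13 lines: gpw jwswe sdf zctyg nxso ydmgb eysb ekbk nzhzx tmumy zilg oxcmc ghs

Answer: gpw
jwswe
sdf
zctyg
nxso
ydmgb
eysb
ekbk
nzhzx
tmumy
zilg
oxcmc
ghs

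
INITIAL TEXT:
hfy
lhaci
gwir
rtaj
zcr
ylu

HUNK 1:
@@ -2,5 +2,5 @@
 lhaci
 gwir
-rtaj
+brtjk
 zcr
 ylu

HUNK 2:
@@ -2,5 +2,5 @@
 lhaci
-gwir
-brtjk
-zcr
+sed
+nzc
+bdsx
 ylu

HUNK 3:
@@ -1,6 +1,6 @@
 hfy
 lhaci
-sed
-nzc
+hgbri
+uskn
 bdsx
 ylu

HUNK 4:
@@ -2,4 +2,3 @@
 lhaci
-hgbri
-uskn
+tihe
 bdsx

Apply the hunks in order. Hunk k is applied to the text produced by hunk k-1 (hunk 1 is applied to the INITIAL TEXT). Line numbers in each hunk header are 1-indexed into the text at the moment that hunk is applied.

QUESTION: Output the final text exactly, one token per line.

Answer: hfy
lhaci
tihe
bdsx
ylu

Derivation:
Hunk 1: at line 2 remove [rtaj] add [brtjk] -> 6 lines: hfy lhaci gwir brtjk zcr ylu
Hunk 2: at line 2 remove [gwir,brtjk,zcr] add [sed,nzc,bdsx] -> 6 lines: hfy lhaci sed nzc bdsx ylu
Hunk 3: at line 1 remove [sed,nzc] add [hgbri,uskn] -> 6 lines: hfy lhaci hgbri uskn bdsx ylu
Hunk 4: at line 2 remove [hgbri,uskn] add [tihe] -> 5 lines: hfy lhaci tihe bdsx ylu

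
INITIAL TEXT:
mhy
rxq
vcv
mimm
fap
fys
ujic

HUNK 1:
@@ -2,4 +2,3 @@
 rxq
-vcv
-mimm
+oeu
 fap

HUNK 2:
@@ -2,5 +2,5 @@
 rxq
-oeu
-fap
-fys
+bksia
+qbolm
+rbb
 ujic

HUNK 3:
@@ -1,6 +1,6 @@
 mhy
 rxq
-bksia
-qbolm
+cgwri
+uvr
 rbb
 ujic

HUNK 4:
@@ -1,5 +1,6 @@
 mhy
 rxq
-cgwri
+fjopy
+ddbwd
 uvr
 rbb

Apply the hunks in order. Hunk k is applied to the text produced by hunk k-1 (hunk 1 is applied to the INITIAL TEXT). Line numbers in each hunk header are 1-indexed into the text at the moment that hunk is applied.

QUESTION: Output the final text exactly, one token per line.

Hunk 1: at line 2 remove [vcv,mimm] add [oeu] -> 6 lines: mhy rxq oeu fap fys ujic
Hunk 2: at line 2 remove [oeu,fap,fys] add [bksia,qbolm,rbb] -> 6 lines: mhy rxq bksia qbolm rbb ujic
Hunk 3: at line 1 remove [bksia,qbolm] add [cgwri,uvr] -> 6 lines: mhy rxq cgwri uvr rbb ujic
Hunk 4: at line 1 remove [cgwri] add [fjopy,ddbwd] -> 7 lines: mhy rxq fjopy ddbwd uvr rbb ujic

Answer: mhy
rxq
fjopy
ddbwd
uvr
rbb
ujic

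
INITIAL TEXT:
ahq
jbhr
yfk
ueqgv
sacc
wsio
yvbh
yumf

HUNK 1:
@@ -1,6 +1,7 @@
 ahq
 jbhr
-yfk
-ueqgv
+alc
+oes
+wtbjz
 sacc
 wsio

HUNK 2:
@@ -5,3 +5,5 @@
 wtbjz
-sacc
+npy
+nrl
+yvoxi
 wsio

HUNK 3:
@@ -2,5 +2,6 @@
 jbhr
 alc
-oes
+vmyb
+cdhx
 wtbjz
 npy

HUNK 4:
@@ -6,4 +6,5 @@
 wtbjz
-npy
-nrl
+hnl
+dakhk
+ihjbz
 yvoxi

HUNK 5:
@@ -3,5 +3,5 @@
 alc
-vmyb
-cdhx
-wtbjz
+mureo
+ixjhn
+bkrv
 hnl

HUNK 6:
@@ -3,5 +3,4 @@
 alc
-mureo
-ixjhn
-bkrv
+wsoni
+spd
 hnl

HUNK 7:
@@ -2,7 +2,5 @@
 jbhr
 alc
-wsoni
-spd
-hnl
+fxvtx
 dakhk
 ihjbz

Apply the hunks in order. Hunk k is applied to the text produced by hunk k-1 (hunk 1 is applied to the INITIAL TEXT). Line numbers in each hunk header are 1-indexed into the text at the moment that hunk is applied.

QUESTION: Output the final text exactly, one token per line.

Hunk 1: at line 1 remove [yfk,ueqgv] add [alc,oes,wtbjz] -> 9 lines: ahq jbhr alc oes wtbjz sacc wsio yvbh yumf
Hunk 2: at line 5 remove [sacc] add [npy,nrl,yvoxi] -> 11 lines: ahq jbhr alc oes wtbjz npy nrl yvoxi wsio yvbh yumf
Hunk 3: at line 2 remove [oes] add [vmyb,cdhx] -> 12 lines: ahq jbhr alc vmyb cdhx wtbjz npy nrl yvoxi wsio yvbh yumf
Hunk 4: at line 6 remove [npy,nrl] add [hnl,dakhk,ihjbz] -> 13 lines: ahq jbhr alc vmyb cdhx wtbjz hnl dakhk ihjbz yvoxi wsio yvbh yumf
Hunk 5: at line 3 remove [vmyb,cdhx,wtbjz] add [mureo,ixjhn,bkrv] -> 13 lines: ahq jbhr alc mureo ixjhn bkrv hnl dakhk ihjbz yvoxi wsio yvbh yumf
Hunk 6: at line 3 remove [mureo,ixjhn,bkrv] add [wsoni,spd] -> 12 lines: ahq jbhr alc wsoni spd hnl dakhk ihjbz yvoxi wsio yvbh yumf
Hunk 7: at line 2 remove [wsoni,spd,hnl] add [fxvtx] -> 10 lines: ahq jbhr alc fxvtx dakhk ihjbz yvoxi wsio yvbh yumf

Answer: ahq
jbhr
alc
fxvtx
dakhk
ihjbz
yvoxi
wsio
yvbh
yumf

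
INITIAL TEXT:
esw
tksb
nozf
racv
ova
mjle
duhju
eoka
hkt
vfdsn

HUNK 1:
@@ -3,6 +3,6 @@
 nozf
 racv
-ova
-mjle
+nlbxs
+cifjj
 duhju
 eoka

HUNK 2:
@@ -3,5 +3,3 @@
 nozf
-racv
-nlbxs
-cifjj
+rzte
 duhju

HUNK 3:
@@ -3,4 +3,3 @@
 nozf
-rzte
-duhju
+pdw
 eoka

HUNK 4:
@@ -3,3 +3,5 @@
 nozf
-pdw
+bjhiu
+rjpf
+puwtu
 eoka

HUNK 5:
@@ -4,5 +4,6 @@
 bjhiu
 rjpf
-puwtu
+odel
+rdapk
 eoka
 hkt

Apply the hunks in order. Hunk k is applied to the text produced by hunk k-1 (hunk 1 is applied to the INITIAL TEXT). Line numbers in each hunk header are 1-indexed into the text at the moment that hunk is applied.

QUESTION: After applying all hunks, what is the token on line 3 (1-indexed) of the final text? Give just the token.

Answer: nozf

Derivation:
Hunk 1: at line 3 remove [ova,mjle] add [nlbxs,cifjj] -> 10 lines: esw tksb nozf racv nlbxs cifjj duhju eoka hkt vfdsn
Hunk 2: at line 3 remove [racv,nlbxs,cifjj] add [rzte] -> 8 lines: esw tksb nozf rzte duhju eoka hkt vfdsn
Hunk 3: at line 3 remove [rzte,duhju] add [pdw] -> 7 lines: esw tksb nozf pdw eoka hkt vfdsn
Hunk 4: at line 3 remove [pdw] add [bjhiu,rjpf,puwtu] -> 9 lines: esw tksb nozf bjhiu rjpf puwtu eoka hkt vfdsn
Hunk 5: at line 4 remove [puwtu] add [odel,rdapk] -> 10 lines: esw tksb nozf bjhiu rjpf odel rdapk eoka hkt vfdsn
Final line 3: nozf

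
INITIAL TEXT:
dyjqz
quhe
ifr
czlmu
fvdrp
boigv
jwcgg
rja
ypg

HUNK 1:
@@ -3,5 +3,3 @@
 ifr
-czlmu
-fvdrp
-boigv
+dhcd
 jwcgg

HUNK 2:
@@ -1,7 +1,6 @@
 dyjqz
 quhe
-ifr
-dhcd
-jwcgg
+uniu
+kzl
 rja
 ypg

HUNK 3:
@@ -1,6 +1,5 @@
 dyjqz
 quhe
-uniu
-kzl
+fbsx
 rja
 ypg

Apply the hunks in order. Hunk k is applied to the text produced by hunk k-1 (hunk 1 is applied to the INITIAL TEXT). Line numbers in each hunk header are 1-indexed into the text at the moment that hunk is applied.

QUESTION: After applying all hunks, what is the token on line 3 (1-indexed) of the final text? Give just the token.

Hunk 1: at line 3 remove [czlmu,fvdrp,boigv] add [dhcd] -> 7 lines: dyjqz quhe ifr dhcd jwcgg rja ypg
Hunk 2: at line 1 remove [ifr,dhcd,jwcgg] add [uniu,kzl] -> 6 lines: dyjqz quhe uniu kzl rja ypg
Hunk 3: at line 1 remove [uniu,kzl] add [fbsx] -> 5 lines: dyjqz quhe fbsx rja ypg
Final line 3: fbsx

Answer: fbsx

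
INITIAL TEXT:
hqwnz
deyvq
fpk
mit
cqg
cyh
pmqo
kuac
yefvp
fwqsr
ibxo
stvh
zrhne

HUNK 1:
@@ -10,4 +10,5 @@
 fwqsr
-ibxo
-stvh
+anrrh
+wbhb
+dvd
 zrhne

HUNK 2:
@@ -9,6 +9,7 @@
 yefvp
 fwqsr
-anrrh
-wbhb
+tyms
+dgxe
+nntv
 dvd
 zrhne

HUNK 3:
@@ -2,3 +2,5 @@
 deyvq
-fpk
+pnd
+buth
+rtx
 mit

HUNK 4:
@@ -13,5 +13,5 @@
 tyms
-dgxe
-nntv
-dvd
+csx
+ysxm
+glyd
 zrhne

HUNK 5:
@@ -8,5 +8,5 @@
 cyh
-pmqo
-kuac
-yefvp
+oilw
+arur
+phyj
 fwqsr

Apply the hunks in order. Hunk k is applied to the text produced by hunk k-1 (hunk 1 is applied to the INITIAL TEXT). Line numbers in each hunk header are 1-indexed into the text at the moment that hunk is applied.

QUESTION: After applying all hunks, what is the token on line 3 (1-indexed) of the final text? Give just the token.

Answer: pnd

Derivation:
Hunk 1: at line 10 remove [ibxo,stvh] add [anrrh,wbhb,dvd] -> 14 lines: hqwnz deyvq fpk mit cqg cyh pmqo kuac yefvp fwqsr anrrh wbhb dvd zrhne
Hunk 2: at line 9 remove [anrrh,wbhb] add [tyms,dgxe,nntv] -> 15 lines: hqwnz deyvq fpk mit cqg cyh pmqo kuac yefvp fwqsr tyms dgxe nntv dvd zrhne
Hunk 3: at line 2 remove [fpk] add [pnd,buth,rtx] -> 17 lines: hqwnz deyvq pnd buth rtx mit cqg cyh pmqo kuac yefvp fwqsr tyms dgxe nntv dvd zrhne
Hunk 4: at line 13 remove [dgxe,nntv,dvd] add [csx,ysxm,glyd] -> 17 lines: hqwnz deyvq pnd buth rtx mit cqg cyh pmqo kuac yefvp fwqsr tyms csx ysxm glyd zrhne
Hunk 5: at line 8 remove [pmqo,kuac,yefvp] add [oilw,arur,phyj] -> 17 lines: hqwnz deyvq pnd buth rtx mit cqg cyh oilw arur phyj fwqsr tyms csx ysxm glyd zrhne
Final line 3: pnd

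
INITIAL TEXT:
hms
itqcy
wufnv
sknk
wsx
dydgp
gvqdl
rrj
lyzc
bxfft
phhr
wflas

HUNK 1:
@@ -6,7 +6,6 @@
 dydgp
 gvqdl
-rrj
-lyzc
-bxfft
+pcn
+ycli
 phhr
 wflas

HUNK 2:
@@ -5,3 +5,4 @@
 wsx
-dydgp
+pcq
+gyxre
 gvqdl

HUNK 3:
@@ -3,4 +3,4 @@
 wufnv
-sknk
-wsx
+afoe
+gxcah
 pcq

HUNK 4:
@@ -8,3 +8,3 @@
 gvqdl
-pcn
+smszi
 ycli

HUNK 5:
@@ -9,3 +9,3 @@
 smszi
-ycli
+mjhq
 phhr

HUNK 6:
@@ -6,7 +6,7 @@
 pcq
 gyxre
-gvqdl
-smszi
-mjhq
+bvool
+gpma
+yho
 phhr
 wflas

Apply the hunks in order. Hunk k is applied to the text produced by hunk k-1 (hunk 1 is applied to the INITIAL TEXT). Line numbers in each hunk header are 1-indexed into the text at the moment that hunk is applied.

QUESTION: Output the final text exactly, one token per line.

Hunk 1: at line 6 remove [rrj,lyzc,bxfft] add [pcn,ycli] -> 11 lines: hms itqcy wufnv sknk wsx dydgp gvqdl pcn ycli phhr wflas
Hunk 2: at line 5 remove [dydgp] add [pcq,gyxre] -> 12 lines: hms itqcy wufnv sknk wsx pcq gyxre gvqdl pcn ycli phhr wflas
Hunk 3: at line 3 remove [sknk,wsx] add [afoe,gxcah] -> 12 lines: hms itqcy wufnv afoe gxcah pcq gyxre gvqdl pcn ycli phhr wflas
Hunk 4: at line 8 remove [pcn] add [smszi] -> 12 lines: hms itqcy wufnv afoe gxcah pcq gyxre gvqdl smszi ycli phhr wflas
Hunk 5: at line 9 remove [ycli] add [mjhq] -> 12 lines: hms itqcy wufnv afoe gxcah pcq gyxre gvqdl smszi mjhq phhr wflas
Hunk 6: at line 6 remove [gvqdl,smszi,mjhq] add [bvool,gpma,yho] -> 12 lines: hms itqcy wufnv afoe gxcah pcq gyxre bvool gpma yho phhr wflas

Answer: hms
itqcy
wufnv
afoe
gxcah
pcq
gyxre
bvool
gpma
yho
phhr
wflas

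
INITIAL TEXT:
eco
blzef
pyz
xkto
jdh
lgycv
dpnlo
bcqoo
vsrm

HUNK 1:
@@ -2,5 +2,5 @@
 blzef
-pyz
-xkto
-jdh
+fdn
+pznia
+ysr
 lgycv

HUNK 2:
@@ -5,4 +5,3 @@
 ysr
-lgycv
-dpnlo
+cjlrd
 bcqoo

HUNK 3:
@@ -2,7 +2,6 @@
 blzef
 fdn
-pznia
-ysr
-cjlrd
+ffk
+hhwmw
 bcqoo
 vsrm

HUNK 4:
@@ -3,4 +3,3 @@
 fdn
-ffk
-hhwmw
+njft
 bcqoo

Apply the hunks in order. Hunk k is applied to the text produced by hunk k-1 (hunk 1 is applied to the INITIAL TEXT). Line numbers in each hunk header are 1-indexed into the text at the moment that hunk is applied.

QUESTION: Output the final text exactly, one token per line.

Answer: eco
blzef
fdn
njft
bcqoo
vsrm

Derivation:
Hunk 1: at line 2 remove [pyz,xkto,jdh] add [fdn,pznia,ysr] -> 9 lines: eco blzef fdn pznia ysr lgycv dpnlo bcqoo vsrm
Hunk 2: at line 5 remove [lgycv,dpnlo] add [cjlrd] -> 8 lines: eco blzef fdn pznia ysr cjlrd bcqoo vsrm
Hunk 3: at line 2 remove [pznia,ysr,cjlrd] add [ffk,hhwmw] -> 7 lines: eco blzef fdn ffk hhwmw bcqoo vsrm
Hunk 4: at line 3 remove [ffk,hhwmw] add [njft] -> 6 lines: eco blzef fdn njft bcqoo vsrm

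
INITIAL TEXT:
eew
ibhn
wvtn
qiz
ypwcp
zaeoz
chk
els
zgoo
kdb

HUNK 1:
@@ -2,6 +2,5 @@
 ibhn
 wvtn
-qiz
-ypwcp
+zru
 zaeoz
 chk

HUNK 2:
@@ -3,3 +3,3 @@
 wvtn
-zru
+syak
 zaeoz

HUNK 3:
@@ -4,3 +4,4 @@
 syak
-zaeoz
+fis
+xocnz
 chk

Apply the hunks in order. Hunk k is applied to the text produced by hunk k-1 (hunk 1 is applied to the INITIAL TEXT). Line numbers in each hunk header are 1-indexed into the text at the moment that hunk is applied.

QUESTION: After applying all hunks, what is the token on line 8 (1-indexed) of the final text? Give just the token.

Hunk 1: at line 2 remove [qiz,ypwcp] add [zru] -> 9 lines: eew ibhn wvtn zru zaeoz chk els zgoo kdb
Hunk 2: at line 3 remove [zru] add [syak] -> 9 lines: eew ibhn wvtn syak zaeoz chk els zgoo kdb
Hunk 3: at line 4 remove [zaeoz] add [fis,xocnz] -> 10 lines: eew ibhn wvtn syak fis xocnz chk els zgoo kdb
Final line 8: els

Answer: els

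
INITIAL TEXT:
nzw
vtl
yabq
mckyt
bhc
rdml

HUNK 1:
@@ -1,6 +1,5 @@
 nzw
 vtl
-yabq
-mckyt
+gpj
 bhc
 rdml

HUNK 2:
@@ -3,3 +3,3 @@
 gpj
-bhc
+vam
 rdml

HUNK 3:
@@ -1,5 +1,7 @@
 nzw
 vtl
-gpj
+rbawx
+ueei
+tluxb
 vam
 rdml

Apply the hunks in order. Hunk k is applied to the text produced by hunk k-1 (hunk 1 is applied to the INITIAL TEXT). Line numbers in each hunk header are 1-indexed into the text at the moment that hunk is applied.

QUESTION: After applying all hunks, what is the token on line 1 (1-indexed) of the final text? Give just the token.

Hunk 1: at line 1 remove [yabq,mckyt] add [gpj] -> 5 lines: nzw vtl gpj bhc rdml
Hunk 2: at line 3 remove [bhc] add [vam] -> 5 lines: nzw vtl gpj vam rdml
Hunk 3: at line 1 remove [gpj] add [rbawx,ueei,tluxb] -> 7 lines: nzw vtl rbawx ueei tluxb vam rdml
Final line 1: nzw

Answer: nzw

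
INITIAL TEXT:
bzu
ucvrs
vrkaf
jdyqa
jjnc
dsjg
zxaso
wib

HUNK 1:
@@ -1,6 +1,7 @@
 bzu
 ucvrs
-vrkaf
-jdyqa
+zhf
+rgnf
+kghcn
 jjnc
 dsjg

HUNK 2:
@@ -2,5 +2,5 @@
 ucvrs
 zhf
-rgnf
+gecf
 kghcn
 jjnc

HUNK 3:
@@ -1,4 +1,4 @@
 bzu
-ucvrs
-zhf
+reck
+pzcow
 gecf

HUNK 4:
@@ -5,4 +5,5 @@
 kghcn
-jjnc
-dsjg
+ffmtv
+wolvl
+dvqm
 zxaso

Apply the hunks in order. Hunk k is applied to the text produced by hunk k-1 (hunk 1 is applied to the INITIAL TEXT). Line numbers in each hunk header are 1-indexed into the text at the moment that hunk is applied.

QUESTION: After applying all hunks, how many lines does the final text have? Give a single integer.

Hunk 1: at line 1 remove [vrkaf,jdyqa] add [zhf,rgnf,kghcn] -> 9 lines: bzu ucvrs zhf rgnf kghcn jjnc dsjg zxaso wib
Hunk 2: at line 2 remove [rgnf] add [gecf] -> 9 lines: bzu ucvrs zhf gecf kghcn jjnc dsjg zxaso wib
Hunk 3: at line 1 remove [ucvrs,zhf] add [reck,pzcow] -> 9 lines: bzu reck pzcow gecf kghcn jjnc dsjg zxaso wib
Hunk 4: at line 5 remove [jjnc,dsjg] add [ffmtv,wolvl,dvqm] -> 10 lines: bzu reck pzcow gecf kghcn ffmtv wolvl dvqm zxaso wib
Final line count: 10

Answer: 10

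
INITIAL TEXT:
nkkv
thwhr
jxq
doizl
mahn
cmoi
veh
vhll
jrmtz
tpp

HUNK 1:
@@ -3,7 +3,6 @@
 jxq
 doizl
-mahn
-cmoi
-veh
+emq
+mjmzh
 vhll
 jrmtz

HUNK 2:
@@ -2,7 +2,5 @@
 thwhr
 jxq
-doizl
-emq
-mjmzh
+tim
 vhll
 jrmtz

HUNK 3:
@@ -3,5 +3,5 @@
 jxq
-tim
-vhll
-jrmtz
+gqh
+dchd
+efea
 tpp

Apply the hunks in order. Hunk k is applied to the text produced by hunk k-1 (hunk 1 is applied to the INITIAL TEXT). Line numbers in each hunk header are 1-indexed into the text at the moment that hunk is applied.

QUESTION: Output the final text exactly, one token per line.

Hunk 1: at line 3 remove [mahn,cmoi,veh] add [emq,mjmzh] -> 9 lines: nkkv thwhr jxq doizl emq mjmzh vhll jrmtz tpp
Hunk 2: at line 2 remove [doizl,emq,mjmzh] add [tim] -> 7 lines: nkkv thwhr jxq tim vhll jrmtz tpp
Hunk 3: at line 3 remove [tim,vhll,jrmtz] add [gqh,dchd,efea] -> 7 lines: nkkv thwhr jxq gqh dchd efea tpp

Answer: nkkv
thwhr
jxq
gqh
dchd
efea
tpp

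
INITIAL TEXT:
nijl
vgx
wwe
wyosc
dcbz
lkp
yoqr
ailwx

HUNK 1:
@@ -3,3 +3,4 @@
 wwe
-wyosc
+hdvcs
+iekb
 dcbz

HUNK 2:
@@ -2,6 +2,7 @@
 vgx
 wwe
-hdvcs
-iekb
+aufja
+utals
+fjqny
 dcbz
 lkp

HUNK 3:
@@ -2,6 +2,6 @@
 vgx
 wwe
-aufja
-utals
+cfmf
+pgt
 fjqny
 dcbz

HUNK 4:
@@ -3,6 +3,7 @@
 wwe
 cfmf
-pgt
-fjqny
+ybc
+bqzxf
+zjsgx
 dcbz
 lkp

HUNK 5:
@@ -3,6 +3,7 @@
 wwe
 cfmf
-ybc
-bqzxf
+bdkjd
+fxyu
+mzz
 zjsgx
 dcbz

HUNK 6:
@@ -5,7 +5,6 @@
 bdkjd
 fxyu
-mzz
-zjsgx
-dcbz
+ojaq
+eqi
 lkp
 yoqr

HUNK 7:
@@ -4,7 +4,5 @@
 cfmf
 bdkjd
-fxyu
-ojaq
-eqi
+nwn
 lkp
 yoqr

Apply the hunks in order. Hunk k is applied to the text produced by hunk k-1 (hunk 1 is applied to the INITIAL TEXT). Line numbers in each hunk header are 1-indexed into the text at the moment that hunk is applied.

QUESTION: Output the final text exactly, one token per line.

Hunk 1: at line 3 remove [wyosc] add [hdvcs,iekb] -> 9 lines: nijl vgx wwe hdvcs iekb dcbz lkp yoqr ailwx
Hunk 2: at line 2 remove [hdvcs,iekb] add [aufja,utals,fjqny] -> 10 lines: nijl vgx wwe aufja utals fjqny dcbz lkp yoqr ailwx
Hunk 3: at line 2 remove [aufja,utals] add [cfmf,pgt] -> 10 lines: nijl vgx wwe cfmf pgt fjqny dcbz lkp yoqr ailwx
Hunk 4: at line 3 remove [pgt,fjqny] add [ybc,bqzxf,zjsgx] -> 11 lines: nijl vgx wwe cfmf ybc bqzxf zjsgx dcbz lkp yoqr ailwx
Hunk 5: at line 3 remove [ybc,bqzxf] add [bdkjd,fxyu,mzz] -> 12 lines: nijl vgx wwe cfmf bdkjd fxyu mzz zjsgx dcbz lkp yoqr ailwx
Hunk 6: at line 5 remove [mzz,zjsgx,dcbz] add [ojaq,eqi] -> 11 lines: nijl vgx wwe cfmf bdkjd fxyu ojaq eqi lkp yoqr ailwx
Hunk 7: at line 4 remove [fxyu,ojaq,eqi] add [nwn] -> 9 lines: nijl vgx wwe cfmf bdkjd nwn lkp yoqr ailwx

Answer: nijl
vgx
wwe
cfmf
bdkjd
nwn
lkp
yoqr
ailwx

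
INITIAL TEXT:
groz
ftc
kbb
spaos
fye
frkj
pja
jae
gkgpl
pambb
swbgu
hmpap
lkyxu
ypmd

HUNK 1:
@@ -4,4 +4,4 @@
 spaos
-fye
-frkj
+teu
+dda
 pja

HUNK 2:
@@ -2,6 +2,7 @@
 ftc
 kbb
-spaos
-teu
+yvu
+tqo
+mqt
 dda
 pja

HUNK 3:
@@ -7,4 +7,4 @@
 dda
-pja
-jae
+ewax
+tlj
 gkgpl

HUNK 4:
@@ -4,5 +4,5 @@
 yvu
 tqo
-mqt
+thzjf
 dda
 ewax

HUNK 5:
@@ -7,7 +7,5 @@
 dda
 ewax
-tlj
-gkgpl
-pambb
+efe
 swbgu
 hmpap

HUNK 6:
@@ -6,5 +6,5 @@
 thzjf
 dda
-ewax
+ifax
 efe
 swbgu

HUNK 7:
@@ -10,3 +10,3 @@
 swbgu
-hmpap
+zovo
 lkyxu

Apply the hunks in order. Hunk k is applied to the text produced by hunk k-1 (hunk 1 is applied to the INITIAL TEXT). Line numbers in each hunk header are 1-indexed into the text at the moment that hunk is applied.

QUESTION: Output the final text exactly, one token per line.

Answer: groz
ftc
kbb
yvu
tqo
thzjf
dda
ifax
efe
swbgu
zovo
lkyxu
ypmd

Derivation:
Hunk 1: at line 4 remove [fye,frkj] add [teu,dda] -> 14 lines: groz ftc kbb spaos teu dda pja jae gkgpl pambb swbgu hmpap lkyxu ypmd
Hunk 2: at line 2 remove [spaos,teu] add [yvu,tqo,mqt] -> 15 lines: groz ftc kbb yvu tqo mqt dda pja jae gkgpl pambb swbgu hmpap lkyxu ypmd
Hunk 3: at line 7 remove [pja,jae] add [ewax,tlj] -> 15 lines: groz ftc kbb yvu tqo mqt dda ewax tlj gkgpl pambb swbgu hmpap lkyxu ypmd
Hunk 4: at line 4 remove [mqt] add [thzjf] -> 15 lines: groz ftc kbb yvu tqo thzjf dda ewax tlj gkgpl pambb swbgu hmpap lkyxu ypmd
Hunk 5: at line 7 remove [tlj,gkgpl,pambb] add [efe] -> 13 lines: groz ftc kbb yvu tqo thzjf dda ewax efe swbgu hmpap lkyxu ypmd
Hunk 6: at line 6 remove [ewax] add [ifax] -> 13 lines: groz ftc kbb yvu tqo thzjf dda ifax efe swbgu hmpap lkyxu ypmd
Hunk 7: at line 10 remove [hmpap] add [zovo] -> 13 lines: groz ftc kbb yvu tqo thzjf dda ifax efe swbgu zovo lkyxu ypmd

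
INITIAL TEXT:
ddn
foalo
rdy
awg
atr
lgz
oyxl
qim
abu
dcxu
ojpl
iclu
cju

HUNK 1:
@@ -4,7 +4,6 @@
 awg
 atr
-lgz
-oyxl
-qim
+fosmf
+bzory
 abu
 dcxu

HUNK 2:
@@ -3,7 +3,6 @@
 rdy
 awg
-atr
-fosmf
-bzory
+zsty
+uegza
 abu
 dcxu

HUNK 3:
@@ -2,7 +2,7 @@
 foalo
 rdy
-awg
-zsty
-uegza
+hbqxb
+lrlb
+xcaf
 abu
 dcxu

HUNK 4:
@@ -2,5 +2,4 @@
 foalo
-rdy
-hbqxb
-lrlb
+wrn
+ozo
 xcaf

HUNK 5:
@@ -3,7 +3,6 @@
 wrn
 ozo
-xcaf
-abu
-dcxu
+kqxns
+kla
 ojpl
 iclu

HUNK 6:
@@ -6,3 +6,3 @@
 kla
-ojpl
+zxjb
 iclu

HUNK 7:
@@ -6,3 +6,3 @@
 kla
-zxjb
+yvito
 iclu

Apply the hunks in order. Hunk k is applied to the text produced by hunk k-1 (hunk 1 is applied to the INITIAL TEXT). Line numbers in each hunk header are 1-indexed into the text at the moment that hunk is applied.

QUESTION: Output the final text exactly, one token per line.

Hunk 1: at line 4 remove [lgz,oyxl,qim] add [fosmf,bzory] -> 12 lines: ddn foalo rdy awg atr fosmf bzory abu dcxu ojpl iclu cju
Hunk 2: at line 3 remove [atr,fosmf,bzory] add [zsty,uegza] -> 11 lines: ddn foalo rdy awg zsty uegza abu dcxu ojpl iclu cju
Hunk 3: at line 2 remove [awg,zsty,uegza] add [hbqxb,lrlb,xcaf] -> 11 lines: ddn foalo rdy hbqxb lrlb xcaf abu dcxu ojpl iclu cju
Hunk 4: at line 2 remove [rdy,hbqxb,lrlb] add [wrn,ozo] -> 10 lines: ddn foalo wrn ozo xcaf abu dcxu ojpl iclu cju
Hunk 5: at line 3 remove [xcaf,abu,dcxu] add [kqxns,kla] -> 9 lines: ddn foalo wrn ozo kqxns kla ojpl iclu cju
Hunk 6: at line 6 remove [ojpl] add [zxjb] -> 9 lines: ddn foalo wrn ozo kqxns kla zxjb iclu cju
Hunk 7: at line 6 remove [zxjb] add [yvito] -> 9 lines: ddn foalo wrn ozo kqxns kla yvito iclu cju

Answer: ddn
foalo
wrn
ozo
kqxns
kla
yvito
iclu
cju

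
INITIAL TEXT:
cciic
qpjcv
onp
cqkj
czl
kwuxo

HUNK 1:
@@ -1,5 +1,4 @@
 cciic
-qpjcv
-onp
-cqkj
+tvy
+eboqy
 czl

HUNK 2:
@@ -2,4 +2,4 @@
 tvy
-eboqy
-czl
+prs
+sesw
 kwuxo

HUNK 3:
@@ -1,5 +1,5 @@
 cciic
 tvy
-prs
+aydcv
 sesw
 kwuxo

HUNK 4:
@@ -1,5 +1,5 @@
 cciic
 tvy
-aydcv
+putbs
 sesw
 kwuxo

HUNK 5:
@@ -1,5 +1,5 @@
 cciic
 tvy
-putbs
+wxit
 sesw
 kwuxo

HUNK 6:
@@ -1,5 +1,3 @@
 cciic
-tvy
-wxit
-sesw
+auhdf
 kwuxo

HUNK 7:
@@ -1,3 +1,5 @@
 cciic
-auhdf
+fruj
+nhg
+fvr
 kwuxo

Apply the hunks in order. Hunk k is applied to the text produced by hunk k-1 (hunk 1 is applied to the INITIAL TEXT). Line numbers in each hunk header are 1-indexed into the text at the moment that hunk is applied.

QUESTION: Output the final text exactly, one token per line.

Hunk 1: at line 1 remove [qpjcv,onp,cqkj] add [tvy,eboqy] -> 5 lines: cciic tvy eboqy czl kwuxo
Hunk 2: at line 2 remove [eboqy,czl] add [prs,sesw] -> 5 lines: cciic tvy prs sesw kwuxo
Hunk 3: at line 1 remove [prs] add [aydcv] -> 5 lines: cciic tvy aydcv sesw kwuxo
Hunk 4: at line 1 remove [aydcv] add [putbs] -> 5 lines: cciic tvy putbs sesw kwuxo
Hunk 5: at line 1 remove [putbs] add [wxit] -> 5 lines: cciic tvy wxit sesw kwuxo
Hunk 6: at line 1 remove [tvy,wxit,sesw] add [auhdf] -> 3 lines: cciic auhdf kwuxo
Hunk 7: at line 1 remove [auhdf] add [fruj,nhg,fvr] -> 5 lines: cciic fruj nhg fvr kwuxo

Answer: cciic
fruj
nhg
fvr
kwuxo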